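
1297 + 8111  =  9408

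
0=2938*0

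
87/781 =87/781 = 0.11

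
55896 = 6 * 9316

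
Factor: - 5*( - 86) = 2^1*5^1*43^1 = 430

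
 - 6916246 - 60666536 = -67582782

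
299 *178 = 53222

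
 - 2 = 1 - 3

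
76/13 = 76/13=5.85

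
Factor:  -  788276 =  - 2^2*43^1 * 4583^1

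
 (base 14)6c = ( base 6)240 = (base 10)96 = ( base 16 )60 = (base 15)66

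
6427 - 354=6073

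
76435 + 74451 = 150886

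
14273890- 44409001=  - 30135111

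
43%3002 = 43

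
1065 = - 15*( - 71 )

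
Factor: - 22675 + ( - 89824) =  - 19^1*31^1*191^1  =  - 112499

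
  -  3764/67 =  - 57 + 55/67 = - 56.18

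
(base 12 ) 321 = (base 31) en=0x1C9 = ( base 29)FM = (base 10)457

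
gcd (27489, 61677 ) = 231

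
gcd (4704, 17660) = 4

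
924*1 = 924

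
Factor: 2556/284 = 9 = 3^2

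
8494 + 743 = 9237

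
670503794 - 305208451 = 365295343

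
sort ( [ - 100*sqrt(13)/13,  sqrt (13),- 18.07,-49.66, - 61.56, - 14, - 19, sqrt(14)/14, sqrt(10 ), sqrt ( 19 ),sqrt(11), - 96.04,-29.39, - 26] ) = [ - 96.04, - 61.56, - 49.66,  -  29.39, - 100*sqrt( 13) /13, - 26, - 19, - 18.07,- 14,sqrt(14 )/14 , sqrt (10), sqrt(11 ),  sqrt(13), sqrt(19 )]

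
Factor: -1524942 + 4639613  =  3114671 = 7^1*444953^1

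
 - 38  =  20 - 58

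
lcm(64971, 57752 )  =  519768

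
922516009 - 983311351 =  - 60795342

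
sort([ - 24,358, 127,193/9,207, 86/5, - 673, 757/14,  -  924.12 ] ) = [-924.12, - 673, - 24 , 86/5,193/9, 757/14, 127, 207 , 358] 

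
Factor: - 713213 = -233^1*3061^1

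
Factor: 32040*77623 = 2487040920 = 2^3*3^2*5^1 *7^1*13^1*89^1*853^1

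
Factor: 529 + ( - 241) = 2^5*3^2 = 288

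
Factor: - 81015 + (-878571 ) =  - 2^1*3^1*159931^1 = - 959586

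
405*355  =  143775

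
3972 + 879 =4851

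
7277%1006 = 235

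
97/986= 97/986= 0.10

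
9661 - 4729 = 4932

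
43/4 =43/4 = 10.75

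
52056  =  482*108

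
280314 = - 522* ( - 537 )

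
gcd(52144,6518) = 6518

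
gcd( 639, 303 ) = 3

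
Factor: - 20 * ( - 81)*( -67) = - 108540 = - 2^2*3^4*5^1*67^1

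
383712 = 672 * 571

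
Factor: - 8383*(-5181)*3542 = 153837288066 = 2^1 * 3^1*7^1*11^2*23^1*83^1*  101^1*157^1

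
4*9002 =36008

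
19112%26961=19112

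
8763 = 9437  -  674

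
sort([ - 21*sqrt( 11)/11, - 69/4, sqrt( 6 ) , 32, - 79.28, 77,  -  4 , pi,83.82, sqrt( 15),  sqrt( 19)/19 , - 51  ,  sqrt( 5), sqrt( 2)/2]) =[ - 79.28, - 51, - 69/4 , -21*sqrt( 11 )/11, - 4, sqrt(19)/19, sqrt(2 )/2, sqrt( 5), sqrt(6 ),pi, sqrt( 15 ), 32, 77,83.82]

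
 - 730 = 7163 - 7893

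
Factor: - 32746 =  -2^1*7^1*2339^1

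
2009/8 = 251 + 1/8 = 251.12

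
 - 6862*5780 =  -39662360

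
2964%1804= 1160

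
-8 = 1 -9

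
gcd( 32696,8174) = 8174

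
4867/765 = 4867/765 = 6.36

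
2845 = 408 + 2437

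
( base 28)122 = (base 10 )842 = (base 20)222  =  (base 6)3522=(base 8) 1512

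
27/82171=27/82171 = 0.00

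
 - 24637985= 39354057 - 63992042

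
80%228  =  80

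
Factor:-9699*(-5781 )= 3^2*41^1*47^1*53^1*61^1  =  56069919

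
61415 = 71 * 865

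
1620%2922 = 1620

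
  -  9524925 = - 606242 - 8918683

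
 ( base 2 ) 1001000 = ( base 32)28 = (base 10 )72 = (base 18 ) 40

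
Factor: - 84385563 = -3^1 * 29^1*797^1*1217^1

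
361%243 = 118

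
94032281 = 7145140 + 86887141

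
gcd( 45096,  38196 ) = 12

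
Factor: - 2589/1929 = - 643^( - 1)*863^1 = -863/643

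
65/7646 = 65/7646  =  0.01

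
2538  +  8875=11413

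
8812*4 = 35248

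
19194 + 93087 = 112281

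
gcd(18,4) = 2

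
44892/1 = 44892 = 44892.00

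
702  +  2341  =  3043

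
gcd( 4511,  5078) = 1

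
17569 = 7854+9715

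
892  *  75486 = 67333512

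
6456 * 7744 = 49995264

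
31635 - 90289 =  - 58654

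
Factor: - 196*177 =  - 34692 =- 2^2*3^1*7^2*59^1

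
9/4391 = 9/4391  =  0.00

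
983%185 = 58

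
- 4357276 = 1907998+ - 6265274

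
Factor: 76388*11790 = 2^3*3^2 * 5^1*13^2*113^1*131^1 = 900614520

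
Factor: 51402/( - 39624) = - 2^( - 2 )*127^( - 1)*659^1=- 659/508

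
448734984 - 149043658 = 299691326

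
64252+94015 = 158267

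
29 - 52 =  - 23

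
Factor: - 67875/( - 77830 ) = 2^( - 1 )*3^1*5^2*43^( - 1) = 75/86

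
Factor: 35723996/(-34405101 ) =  - 2^2 *3^( - 3 )*7^1*11^1*107^ (-1 )*11909^ ( - 1)*115987^1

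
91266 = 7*13038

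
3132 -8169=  - 5037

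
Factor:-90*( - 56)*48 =241920 = 2^8* 3^3*5^1*7^1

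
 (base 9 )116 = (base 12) 80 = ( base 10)96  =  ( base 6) 240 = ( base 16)60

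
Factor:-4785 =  - 3^1*5^1*11^1 * 29^1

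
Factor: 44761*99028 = 2^2 * 17^1*19^1 * 1303^1*2633^1 = 4432592308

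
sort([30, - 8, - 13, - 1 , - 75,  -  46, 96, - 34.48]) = [ - 75, -46, - 34.48,-13 , - 8, - 1, 30, 96]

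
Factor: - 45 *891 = -40095= -3^6 *5^1  *  11^1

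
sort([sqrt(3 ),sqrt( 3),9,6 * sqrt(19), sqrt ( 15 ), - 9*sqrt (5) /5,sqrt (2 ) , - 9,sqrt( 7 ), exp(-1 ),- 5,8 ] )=[-9, - 5,-9*sqrt ( 5 )/5,exp( - 1 ),sqrt(  2),  sqrt(3 ),sqrt(3 ), sqrt (7),sqrt ( 15 ) , 8,9,6 * sqrt( 19 ) ]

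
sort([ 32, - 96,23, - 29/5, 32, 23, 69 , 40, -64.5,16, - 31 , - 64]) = [ - 96,-64.5, - 64, - 31 , - 29/5, 16, 23,23, 32, 32,40, 69]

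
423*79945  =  33816735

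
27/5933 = 27/5933 = 0.00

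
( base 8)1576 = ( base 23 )1FK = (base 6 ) 4050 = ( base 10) 894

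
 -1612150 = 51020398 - 52632548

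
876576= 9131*96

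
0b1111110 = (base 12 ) a6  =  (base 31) 42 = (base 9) 150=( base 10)126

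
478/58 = 8 + 7/29 = 8.24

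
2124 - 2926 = -802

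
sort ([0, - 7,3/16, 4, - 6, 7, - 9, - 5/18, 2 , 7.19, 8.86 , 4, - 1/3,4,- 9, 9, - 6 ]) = [  -  9, - 9, - 7, - 6, - 6,  -  1/3, - 5/18, 0, 3/16, 2, 4, 4, 4, 7,7.19, 8.86, 9] 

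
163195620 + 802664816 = 965860436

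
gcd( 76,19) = 19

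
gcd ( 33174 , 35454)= 114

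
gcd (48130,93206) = 2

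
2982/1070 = 2 + 421/535 = 2.79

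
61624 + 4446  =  66070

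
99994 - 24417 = 75577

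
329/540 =329/540 = 0.61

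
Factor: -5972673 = - 3^1*7^1* 284413^1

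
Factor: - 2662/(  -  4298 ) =1331/2149 = 7^( - 1 ) * 11^3*307^( - 1)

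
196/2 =98=98.00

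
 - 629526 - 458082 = -1087608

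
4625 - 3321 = 1304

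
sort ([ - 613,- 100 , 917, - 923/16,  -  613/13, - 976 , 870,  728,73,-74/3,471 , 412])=[ - 976 , - 613 , - 100, - 923/16, - 613/13, - 74/3,73, 412, 471,728 , 870,  917]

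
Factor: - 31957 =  -31957^1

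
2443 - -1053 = 3496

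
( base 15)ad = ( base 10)163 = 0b10100011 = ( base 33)4v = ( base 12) 117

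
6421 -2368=4053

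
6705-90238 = -83533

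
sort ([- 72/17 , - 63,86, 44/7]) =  [ -63,-72/17, 44/7, 86]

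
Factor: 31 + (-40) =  - 3^2 = - 9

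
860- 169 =691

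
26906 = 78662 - 51756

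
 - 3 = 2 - 5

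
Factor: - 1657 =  - 1657^1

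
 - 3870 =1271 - 5141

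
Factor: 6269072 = 2^4*391817^1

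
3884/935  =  3884/935 = 4.15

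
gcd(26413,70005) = 1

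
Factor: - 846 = - 2^1  *3^2*47^1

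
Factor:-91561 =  - 19^1*61^1  *  79^1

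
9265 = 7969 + 1296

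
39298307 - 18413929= 20884378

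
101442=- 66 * ( - 1537) 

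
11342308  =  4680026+6662282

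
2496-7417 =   -  4921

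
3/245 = 3/245 = 0.01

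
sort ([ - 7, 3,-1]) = [  -  7 , -1 , 3] 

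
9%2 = 1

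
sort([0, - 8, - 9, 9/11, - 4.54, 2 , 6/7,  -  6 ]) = [ - 9,-8, - 6 , - 4.54, 0,9/11,6/7, 2]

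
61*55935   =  3412035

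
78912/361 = 78912/361 = 218.59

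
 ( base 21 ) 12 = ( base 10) 23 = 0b10111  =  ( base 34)N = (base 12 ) 1b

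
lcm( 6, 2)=6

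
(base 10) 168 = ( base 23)77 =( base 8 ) 250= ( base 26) 6C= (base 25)6i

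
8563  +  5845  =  14408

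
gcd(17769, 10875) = 3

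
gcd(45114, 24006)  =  6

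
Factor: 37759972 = 2^2*29^1*325517^1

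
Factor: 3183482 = 2^1*1069^1  *1489^1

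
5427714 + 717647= 6145361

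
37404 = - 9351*( - 4)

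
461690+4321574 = 4783264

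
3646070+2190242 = 5836312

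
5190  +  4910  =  10100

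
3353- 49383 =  - 46030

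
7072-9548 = - 2476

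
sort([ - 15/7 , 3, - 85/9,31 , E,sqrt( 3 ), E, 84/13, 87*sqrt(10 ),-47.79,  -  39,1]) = [  -  47.79, - 39,-85/9,-15/7 , 1, sqrt(3 ), E,E, 3,84/13, 31,87 * sqrt(10)]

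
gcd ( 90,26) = 2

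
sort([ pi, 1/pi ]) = [ 1/pi, pi]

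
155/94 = 1  +  61/94 = 1.65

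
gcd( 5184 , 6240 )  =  96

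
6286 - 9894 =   -  3608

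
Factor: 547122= 2^1 *3^1 * 67^1*1361^1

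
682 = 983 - 301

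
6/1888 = 3/944= 0.00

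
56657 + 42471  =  99128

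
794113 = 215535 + 578578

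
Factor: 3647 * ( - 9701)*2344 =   -  82929658168 = -  2^3 * 7^1*89^1*109^1 * 293^1 * 521^1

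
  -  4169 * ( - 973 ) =4056437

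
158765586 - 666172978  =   - 507407392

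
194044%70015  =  54014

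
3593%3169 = 424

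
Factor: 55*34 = 1870=2^1 *5^1*11^1*17^1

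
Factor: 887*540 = 2^2* 3^3* 5^1 * 887^1  =  478980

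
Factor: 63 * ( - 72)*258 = -1170288= - 2^4*3^5*7^1*43^1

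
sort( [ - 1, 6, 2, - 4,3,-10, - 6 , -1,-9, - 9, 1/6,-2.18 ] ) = [ - 10,-9,-9, - 6,-4 , - 2.18,- 1,-1 , 1/6 , 2,3 , 6 ]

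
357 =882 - 525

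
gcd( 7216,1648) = 16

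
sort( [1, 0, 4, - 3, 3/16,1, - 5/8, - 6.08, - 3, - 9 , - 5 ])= [ - 9, - 6.08,- 5, - 3, - 3 ,  -  5/8, 0,3/16, 1,1, 4]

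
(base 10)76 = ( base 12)64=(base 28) 2k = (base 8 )114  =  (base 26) 2O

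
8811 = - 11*( - 801 ) 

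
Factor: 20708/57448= 2^(  -  1)*31^1*43^( -1) = 31/86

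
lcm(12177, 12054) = 1193346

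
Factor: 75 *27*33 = 66825= 3^5*5^2*11^1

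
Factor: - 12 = - 2^2 * 3^1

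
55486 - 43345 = 12141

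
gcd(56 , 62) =2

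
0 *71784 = 0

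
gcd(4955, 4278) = 1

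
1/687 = 1/687 = 0.00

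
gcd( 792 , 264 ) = 264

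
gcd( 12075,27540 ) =15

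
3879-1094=2785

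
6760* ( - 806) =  - 5448560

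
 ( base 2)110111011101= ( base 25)5GO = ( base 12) 2079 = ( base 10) 3549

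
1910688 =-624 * ( - 3062)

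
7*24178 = 169246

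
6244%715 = 524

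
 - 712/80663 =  - 1  +  79951/80663= - 0.01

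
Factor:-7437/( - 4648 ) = 2^(-3)*3^1*7^(-1 ) *37^1*67^1*83^(-1)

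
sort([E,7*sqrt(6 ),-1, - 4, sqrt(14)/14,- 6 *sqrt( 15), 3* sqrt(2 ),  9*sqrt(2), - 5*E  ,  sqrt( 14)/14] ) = [ - 6* sqrt( 15), - 5*E, - 4,  -  1, sqrt(14) /14, sqrt( 14)/14, E, 3*sqrt( 2),9*sqrt(2), 7*sqrt (6)] 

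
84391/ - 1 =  - 84391/1= - 84391.00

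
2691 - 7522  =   - 4831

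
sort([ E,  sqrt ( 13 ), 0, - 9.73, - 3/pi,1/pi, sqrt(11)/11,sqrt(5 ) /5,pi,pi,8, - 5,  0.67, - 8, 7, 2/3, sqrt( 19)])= [ - 9.73, - 8, - 5,-3/pi,0, sqrt( 11 )/11,1/pi,sqrt(5) /5,2/3,  0.67, E, pi,pi, sqrt(13),sqrt ( 19),7,8]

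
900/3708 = 25/103 = 0.24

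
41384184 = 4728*8753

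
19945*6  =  119670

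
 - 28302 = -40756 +12454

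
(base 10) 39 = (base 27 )1C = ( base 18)23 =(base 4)213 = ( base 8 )47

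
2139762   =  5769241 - 3629479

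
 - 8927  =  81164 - 90091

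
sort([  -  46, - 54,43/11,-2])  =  [ - 54, - 46 , - 2, 43/11 ] 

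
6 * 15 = 90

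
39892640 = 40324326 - 431686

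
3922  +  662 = 4584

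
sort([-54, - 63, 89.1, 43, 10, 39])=[- 63  ,  -  54, 10,39, 43, 89.1] 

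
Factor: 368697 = 3^1*7^1*97^1*181^1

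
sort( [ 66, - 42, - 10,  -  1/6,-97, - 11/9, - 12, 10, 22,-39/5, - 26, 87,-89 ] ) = [-97, - 89, - 42, -26, - 12, - 10, - 39/5,-11/9, - 1/6, 10,22, 66, 87]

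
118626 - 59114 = 59512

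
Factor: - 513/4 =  - 2^( - 2)*3^3*19^1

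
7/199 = 7/199 = 0.04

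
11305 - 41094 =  - 29789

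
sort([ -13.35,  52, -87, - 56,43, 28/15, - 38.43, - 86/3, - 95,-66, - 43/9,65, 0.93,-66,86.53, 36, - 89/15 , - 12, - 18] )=[ - 95, - 87,-66 , - 66, - 56 , - 38.43,-86/3,-18,-13.35, -12, - 89/15,-43/9, 0.93,28/15,36, 43, 52,65,86.53]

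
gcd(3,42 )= 3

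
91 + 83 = 174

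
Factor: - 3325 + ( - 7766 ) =- 3^1*3697^1 = - 11091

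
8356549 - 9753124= - 1396575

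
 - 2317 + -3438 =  - 5755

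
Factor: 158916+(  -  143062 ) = 15854 = 2^1*7927^1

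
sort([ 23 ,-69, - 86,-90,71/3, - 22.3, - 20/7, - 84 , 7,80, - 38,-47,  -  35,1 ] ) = [ - 90, - 86, - 84, - 69, - 47, - 38,-35, - 22.3,-20/7,1,7, 23 , 71/3,80] 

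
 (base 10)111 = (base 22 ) 51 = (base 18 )63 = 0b1101111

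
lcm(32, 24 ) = 96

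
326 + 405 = 731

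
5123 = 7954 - 2831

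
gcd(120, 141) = 3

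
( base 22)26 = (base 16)32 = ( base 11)46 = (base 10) 50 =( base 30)1k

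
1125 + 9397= 10522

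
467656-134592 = 333064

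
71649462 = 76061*942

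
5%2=1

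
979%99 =88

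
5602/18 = 2801/9 = 311.22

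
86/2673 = 86/2673 = 0.03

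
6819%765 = 699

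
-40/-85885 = 8/17177 = 0.00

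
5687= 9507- 3820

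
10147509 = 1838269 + 8309240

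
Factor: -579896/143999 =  - 2^3*173^1 * 419^1*143999^( - 1)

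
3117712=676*4612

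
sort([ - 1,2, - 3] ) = [ - 3, - 1,2 ]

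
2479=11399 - 8920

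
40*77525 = 3101000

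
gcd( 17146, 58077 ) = 1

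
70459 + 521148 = 591607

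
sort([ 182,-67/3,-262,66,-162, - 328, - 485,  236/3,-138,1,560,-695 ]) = [ - 695,-485, - 328, - 262, -162, - 138,-67/3,1,66,236/3,182,560]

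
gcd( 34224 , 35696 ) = 368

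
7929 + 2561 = 10490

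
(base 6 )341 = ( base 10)133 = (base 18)77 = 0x85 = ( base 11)111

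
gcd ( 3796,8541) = 949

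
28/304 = 7/76 = 0.09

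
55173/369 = 149 + 64/123 = 149.52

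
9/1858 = 9/1858= 0.00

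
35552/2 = 17776 =17776.00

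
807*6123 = 4941261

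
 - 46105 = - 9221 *5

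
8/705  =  8/705=0.01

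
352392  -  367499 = -15107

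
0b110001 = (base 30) 1J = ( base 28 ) 1L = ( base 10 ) 49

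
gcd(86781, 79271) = 1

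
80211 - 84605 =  - 4394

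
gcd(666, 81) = 9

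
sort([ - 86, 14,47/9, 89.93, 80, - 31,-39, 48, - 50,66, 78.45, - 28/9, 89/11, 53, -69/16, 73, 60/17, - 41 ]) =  [ - 86,  -  50, - 41, - 39, - 31,  -  69/16, - 28/9,60/17,47/9, 89/11, 14,48,53,  66, 73,78.45,80,89.93 ] 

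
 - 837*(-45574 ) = 38145438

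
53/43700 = 53/43700 = 0.00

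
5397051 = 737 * 7323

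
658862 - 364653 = 294209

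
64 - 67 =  - 3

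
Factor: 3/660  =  2^(- 2) * 5^( - 1)*11^( - 1 ) = 1/220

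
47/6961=47/6961 = 0.01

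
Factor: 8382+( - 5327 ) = 3055 = 5^1*13^1*47^1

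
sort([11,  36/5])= [ 36/5,11] 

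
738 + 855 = 1593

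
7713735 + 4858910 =12572645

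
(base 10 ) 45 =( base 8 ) 55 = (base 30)1F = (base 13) 36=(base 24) 1l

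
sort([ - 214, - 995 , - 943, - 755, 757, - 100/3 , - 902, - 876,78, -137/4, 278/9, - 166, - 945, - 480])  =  [-995, - 945, - 943, - 902,  -  876 , - 755, - 480, - 214, - 166, - 137/4, - 100/3, 278/9, 78, 757] 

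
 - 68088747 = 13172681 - 81261428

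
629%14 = 13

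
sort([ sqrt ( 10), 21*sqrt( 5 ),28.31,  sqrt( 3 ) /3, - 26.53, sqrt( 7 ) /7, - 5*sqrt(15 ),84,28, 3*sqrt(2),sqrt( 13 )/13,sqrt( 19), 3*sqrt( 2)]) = [-26.53,- 5 * sqrt(15),sqrt(13 ) /13 , sqrt( 7 )/7,sqrt( 3)/3, sqrt( 10),3  *sqrt(2) , 3*sqrt( 2) , sqrt( 19 ),28, 28.31 , 21*sqrt( 5),  84 ]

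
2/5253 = 2/5253 = 0.00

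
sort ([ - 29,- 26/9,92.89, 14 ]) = [ - 29 , - 26/9, 14,92.89 ] 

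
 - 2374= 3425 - 5799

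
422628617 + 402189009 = 824817626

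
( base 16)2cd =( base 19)1IE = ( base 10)717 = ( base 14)393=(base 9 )876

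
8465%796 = 505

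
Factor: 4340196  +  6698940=11039136 = 2^5*3^1*59^1*1949^1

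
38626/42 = 919+2/3 = 919.67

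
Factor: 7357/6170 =2^( - 1)  *  5^( - 1 )*7^1*617^(-1) * 1051^1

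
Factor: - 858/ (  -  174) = 11^1*13^1*29^ ( - 1)=143/29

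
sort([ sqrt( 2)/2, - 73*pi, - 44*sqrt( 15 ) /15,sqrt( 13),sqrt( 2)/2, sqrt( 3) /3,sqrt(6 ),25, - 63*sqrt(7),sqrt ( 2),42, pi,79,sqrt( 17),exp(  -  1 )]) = [ - 73*pi, - 63*sqrt( 7), - 44*sqrt ( 15 ) /15, exp( - 1),sqrt(3) /3 , sqrt( 2 ) /2, sqrt(2 ) /2, sqrt( 2 ),sqrt( 6),  pi, sqrt( 13 ),sqrt(17),25,  42, 79]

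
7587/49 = 7587/49 = 154.84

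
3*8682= 26046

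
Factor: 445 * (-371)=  - 5^1*7^1*53^1 *89^1=- 165095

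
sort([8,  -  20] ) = [ - 20, 8 ]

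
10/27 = 10/27 = 0.37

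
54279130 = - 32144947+86424077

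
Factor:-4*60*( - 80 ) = 2^8*3^1*5^2=19200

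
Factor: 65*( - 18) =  - 1170=-  2^1*3^2*5^1 * 13^1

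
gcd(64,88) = 8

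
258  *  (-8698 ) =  - 2244084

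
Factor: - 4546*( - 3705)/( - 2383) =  - 2^1 *3^1 * 5^1*13^1 * 19^1*2273^1 * 2383^( - 1) = - 16842930/2383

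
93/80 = 93/80= 1.16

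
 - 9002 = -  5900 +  - 3102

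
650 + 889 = 1539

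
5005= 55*91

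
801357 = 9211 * 87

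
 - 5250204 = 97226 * ( - 54)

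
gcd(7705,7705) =7705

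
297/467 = 297/467=0.64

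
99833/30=99833/30 = 3327.77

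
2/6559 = 2/6559 = 0.00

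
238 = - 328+566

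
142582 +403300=545882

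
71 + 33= 104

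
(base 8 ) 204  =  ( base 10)132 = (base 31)48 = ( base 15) 8c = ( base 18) 76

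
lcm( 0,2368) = 0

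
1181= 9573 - 8392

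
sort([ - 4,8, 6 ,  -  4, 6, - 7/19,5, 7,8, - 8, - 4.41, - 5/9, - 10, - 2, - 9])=[ - 10, - 9, - 8, - 4.41, - 4, - 4, - 2 ,- 5/9, - 7/19,5, 6,6,  7,8,  8]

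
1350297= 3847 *351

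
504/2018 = 252/1009  =  0.25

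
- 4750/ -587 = 4750/587 = 8.09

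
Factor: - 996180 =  - 2^2*3^1*5^1*16603^1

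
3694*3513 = 12977022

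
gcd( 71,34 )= 1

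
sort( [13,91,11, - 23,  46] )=[  -  23, 11 , 13 , 46, 91] 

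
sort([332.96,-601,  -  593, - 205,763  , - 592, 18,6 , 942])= [  -  601,-593,  -  592 , - 205,6,18,  332.96 , 763,942]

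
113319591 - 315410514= - 202090923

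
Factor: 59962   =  2^1*7^1*4283^1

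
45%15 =0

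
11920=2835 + 9085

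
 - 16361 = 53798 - 70159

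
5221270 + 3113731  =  8335001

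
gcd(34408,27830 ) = 506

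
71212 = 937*76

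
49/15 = 49/15=   3.27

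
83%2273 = 83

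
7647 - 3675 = 3972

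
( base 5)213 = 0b111010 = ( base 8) 72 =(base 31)1r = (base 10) 58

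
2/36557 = 2/36557=   0.00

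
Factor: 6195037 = 83^1*101^1*739^1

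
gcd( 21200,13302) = 2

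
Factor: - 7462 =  - 2^1*7^1*13^1* 41^1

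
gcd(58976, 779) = 19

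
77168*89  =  6867952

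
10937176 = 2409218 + 8527958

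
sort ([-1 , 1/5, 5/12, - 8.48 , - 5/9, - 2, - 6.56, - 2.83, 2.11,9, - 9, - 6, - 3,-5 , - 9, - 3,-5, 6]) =[ - 9, - 9, -8.48 ,-6.56, - 6, - 5, - 5, - 3, - 3,- 2.83, - 2,-1,-5/9, 1/5, 5/12,  2.11, 6,9 ]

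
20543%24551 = 20543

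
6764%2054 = 602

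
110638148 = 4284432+106353716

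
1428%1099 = 329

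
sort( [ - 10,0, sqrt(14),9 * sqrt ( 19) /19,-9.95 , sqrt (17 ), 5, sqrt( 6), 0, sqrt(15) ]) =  [-10, - 9.95, 0,0, 9 * sqrt(19 ) /19,sqrt(6), sqrt( 14), sqrt( 15 ), sqrt( 17),5]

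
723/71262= 241/23754 = 0.01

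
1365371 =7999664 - 6634293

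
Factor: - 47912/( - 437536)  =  53/484  =  2^(- 2 ) * 11^( - 2)*53^1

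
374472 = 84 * 4458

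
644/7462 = 46/533 = 0.09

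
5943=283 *21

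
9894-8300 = 1594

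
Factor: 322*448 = 144256=2^7*7^2 * 23^1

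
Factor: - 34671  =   - 3^1*7^1*13^1*127^1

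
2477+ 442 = 2919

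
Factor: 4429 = 43^1*103^1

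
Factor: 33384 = 2^3*3^1*13^1*107^1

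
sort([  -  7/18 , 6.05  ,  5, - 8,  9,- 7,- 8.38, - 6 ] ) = [ - 8.38,  -  8, -7, -6,- 7/18,5,6.05,9]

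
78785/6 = 78785/6= 13130.83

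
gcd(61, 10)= 1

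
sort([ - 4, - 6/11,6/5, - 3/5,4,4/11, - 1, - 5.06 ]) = [ - 5.06, - 4 ,  -  1,  -  3/5,-6/11,4/11, 6/5, 4 ]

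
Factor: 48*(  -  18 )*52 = - 2^7 * 3^3*13^1  =  - 44928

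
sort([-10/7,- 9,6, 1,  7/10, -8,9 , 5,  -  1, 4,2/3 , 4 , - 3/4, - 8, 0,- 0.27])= [ - 9 , - 8, - 8,  -  10/7, - 1, - 3/4,-0.27, 0,  2/3 , 7/10,1 , 4, 4, 5, 6 , 9] 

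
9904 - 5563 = 4341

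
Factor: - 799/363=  - 3^(-1)*11^(-2)*17^1*47^1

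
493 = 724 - 231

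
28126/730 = 38 +193/365=38.53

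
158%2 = 0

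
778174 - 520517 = 257657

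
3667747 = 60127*61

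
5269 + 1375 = 6644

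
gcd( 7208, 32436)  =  3604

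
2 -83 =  - 81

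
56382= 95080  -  38698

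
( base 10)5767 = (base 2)1011010000111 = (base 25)95H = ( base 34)4xl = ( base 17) 12g4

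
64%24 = 16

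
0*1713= 0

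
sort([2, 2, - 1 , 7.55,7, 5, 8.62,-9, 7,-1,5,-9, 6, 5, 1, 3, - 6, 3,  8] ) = [ - 9, - 9,-6, - 1,-1,  1,2 , 2, 3,3, 5, 5,5,6,7, 7,7.55, 8, 8.62]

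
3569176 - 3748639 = -179463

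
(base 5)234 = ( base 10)69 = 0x45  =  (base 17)41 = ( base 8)105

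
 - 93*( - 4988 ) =463884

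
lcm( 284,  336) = 23856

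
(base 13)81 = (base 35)30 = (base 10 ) 105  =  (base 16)69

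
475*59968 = 28484800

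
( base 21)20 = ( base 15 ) 2c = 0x2A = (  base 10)42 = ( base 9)46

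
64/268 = 16/67 = 0.24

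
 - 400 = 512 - 912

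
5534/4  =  2767/2 = 1383.50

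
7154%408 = 218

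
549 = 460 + 89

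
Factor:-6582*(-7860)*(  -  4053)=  - 209680009560= -  2^3*3^3*5^1*7^1*131^1 * 193^1*1097^1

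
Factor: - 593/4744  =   - 1/8  =  - 2^( - 3 )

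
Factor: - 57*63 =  - 3591 = - 3^3 * 7^1*19^1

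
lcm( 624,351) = 5616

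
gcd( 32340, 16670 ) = 10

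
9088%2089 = 732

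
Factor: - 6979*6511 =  - 45440269  =  - 7^1*17^1*383^1*997^1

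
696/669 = 1 + 9/223  =  1.04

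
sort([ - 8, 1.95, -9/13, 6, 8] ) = [ - 8, - 9/13, 1.95, 6,8]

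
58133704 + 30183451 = 88317155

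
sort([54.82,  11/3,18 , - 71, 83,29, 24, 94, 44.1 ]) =[ - 71, 11/3,18,  24, 29, 44.1, 54.82,83, 94]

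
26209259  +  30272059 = 56481318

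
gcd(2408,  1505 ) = 301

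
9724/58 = 167 + 19/29 = 167.66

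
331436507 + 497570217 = 829006724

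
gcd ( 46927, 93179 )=1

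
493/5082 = 493/5082 = 0.10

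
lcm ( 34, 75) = 2550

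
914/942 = 457/471= 0.97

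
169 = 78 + 91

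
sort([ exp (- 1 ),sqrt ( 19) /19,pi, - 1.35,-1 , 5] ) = [ - 1.35,-1,sqrt( 19 ) /19, exp( - 1),pi,  5 ] 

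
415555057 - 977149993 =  - 561594936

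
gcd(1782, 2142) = 18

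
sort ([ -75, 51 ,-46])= [ - 75,-46,51 ] 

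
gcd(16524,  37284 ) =12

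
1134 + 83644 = 84778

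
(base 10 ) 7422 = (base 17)18BA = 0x1CFE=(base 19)11AC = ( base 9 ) 11156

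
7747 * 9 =69723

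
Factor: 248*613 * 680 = 2^6*5^1*17^1*31^1*613^1 = 103376320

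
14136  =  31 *456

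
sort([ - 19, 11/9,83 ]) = [ - 19, 11/9 , 83]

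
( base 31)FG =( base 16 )1E1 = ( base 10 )481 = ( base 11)3A8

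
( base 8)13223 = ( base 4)1122103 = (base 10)5779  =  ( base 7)22564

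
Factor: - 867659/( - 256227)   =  3^( - 1)*13^1*31^1*223^(  -  1 )*383^( - 1 )*2153^1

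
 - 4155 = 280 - 4435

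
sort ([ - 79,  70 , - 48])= [ - 79, - 48, 70 ] 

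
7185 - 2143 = 5042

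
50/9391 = 50/9391 =0.01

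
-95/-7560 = 19/1512 = 0.01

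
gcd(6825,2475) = 75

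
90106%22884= 21454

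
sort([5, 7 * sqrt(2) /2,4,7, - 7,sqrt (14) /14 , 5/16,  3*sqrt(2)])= [  -  7, sqrt( 14) /14, 5/16, 4,3*sqrt(2), 7*sqrt(2 ) /2,  5,  7 ]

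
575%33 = 14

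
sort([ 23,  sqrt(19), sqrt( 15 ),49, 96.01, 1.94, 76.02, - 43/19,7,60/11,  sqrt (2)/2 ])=[-43/19,sqrt( 2 )/2,1.94,  sqrt( 15 ), sqrt( 19 ), 60/11, 7, 23, 49, 76.02,96.01] 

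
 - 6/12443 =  - 1+12437/12443 = -0.00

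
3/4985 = 3/4985= 0.00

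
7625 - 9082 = - 1457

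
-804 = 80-884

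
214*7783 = 1665562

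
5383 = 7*769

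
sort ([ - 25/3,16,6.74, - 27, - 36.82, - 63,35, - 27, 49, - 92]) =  [ - 92, - 63, - 36.82, - 27, - 27,-25/3, 6.74, 16, 35,  49 ] 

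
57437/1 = 57437 = 57437.00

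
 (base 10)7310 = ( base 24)CGE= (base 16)1C8E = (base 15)2275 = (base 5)213220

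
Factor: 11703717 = 3^3*433471^1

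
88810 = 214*415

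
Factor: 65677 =65677^1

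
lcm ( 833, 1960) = 33320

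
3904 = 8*488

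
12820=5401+7419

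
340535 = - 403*( - 845)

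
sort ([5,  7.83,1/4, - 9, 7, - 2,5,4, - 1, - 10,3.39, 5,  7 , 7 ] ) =[ - 10, - 9,- 2, - 1, 1/4,  3.39,4, 5,5, 5,7,  7,7,7.83 ]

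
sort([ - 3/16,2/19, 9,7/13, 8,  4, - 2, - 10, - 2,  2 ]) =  [ -10, - 2 , - 2,-3/16,2/19, 7/13 , 2, 4, 8,9] 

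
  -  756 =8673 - 9429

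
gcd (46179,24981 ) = 3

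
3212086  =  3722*863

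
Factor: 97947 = 3^2*10883^1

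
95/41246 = 95/41246 = 0.00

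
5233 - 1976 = 3257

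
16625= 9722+6903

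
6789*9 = 61101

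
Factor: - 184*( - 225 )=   41400 = 2^3*3^2*5^2*23^1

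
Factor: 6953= 17^1*409^1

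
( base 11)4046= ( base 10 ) 5374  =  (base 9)7331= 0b1010011111110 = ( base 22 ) B26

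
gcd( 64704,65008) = 16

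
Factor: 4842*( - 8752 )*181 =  - 7670270304=-2^5*3^2 * 181^1 * 269^1 * 547^1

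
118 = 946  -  828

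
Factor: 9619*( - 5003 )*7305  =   - 3^1*5^1*487^1*5003^1*9619^1 = -  351544775385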